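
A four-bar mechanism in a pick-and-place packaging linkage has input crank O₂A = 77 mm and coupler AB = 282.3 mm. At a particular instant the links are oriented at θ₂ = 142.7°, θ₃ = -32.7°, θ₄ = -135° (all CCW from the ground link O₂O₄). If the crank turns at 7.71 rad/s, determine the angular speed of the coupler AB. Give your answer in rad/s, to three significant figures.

2.13

ω₂ = 7.71 rad/s
Differentiating the loop-closure r₂e^{iθ₂}+r₃e^{iθ₃}=r₁+r₄e^{iθ₄} gives r₂ω₂e^{iθ₂}+r₃ω₃e^{iθ₃}=r₄ω₄e^{iθ₄}.
Eliminating the other unknown: ω₃ = r₂ω₂ sin(θ₄−θ₂) / [r₃ sin(θ₃−θ₄)].
Numerator sine = +0.99098; denominator sine = +0.97705.
Result = 0.077·7.71·(+0.99098) / (0.2823·(+0.97705)) = +2.133 rad/s; magnitude 2.133 rad/s.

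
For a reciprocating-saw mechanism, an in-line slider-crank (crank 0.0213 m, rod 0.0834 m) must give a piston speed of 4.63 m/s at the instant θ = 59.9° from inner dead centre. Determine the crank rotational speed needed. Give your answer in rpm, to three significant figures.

2120

For an in-line slider-crank, |v_piston| = rω|sinθ|·[1 + r cosθ/√(L² − r² sin²θ)].
With r = 0.0213 m, L = 0.0834 m, θ = 59.9°: the bracketed kinematic factor |dx/dθ| = 0.020848 m.
ω = v/|dx/dθ| = 4.63/0.020848 = 222.09 rad/s.
N = 60ω/(2π) = 2120.8 rpm.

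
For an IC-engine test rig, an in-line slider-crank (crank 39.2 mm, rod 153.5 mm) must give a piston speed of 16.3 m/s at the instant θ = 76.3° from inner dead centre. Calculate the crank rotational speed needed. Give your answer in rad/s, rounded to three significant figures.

For an in-line slider-crank, |v_piston| = rω|sinθ|·[1 + r cosθ/√(L² − r² sin²θ)].
With r = 0.0392 m, L = 0.1535 m, θ = 76.3°: the bracketed kinematic factor |dx/dθ| = 0.040463 m.
ω = v/|dx/dθ| = 16.3/0.040463 = 402.84 rad/s.

403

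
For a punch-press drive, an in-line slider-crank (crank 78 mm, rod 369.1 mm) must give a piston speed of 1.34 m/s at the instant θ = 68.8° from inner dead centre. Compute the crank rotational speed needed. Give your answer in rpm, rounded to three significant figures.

For an in-line slider-crank, |v_piston| = rω|sinθ|·[1 + r cosθ/√(L² − r² sin²θ)].
With r = 0.078 m, L = 0.3691 m, θ = 68.8°: the bracketed kinematic factor |dx/dθ| = 0.07839 m.
ω = v/|dx/dθ| = 1.34/0.07839 = 17.094 rad/s.
N = 60ω/(2π) = 163.24 rpm.

163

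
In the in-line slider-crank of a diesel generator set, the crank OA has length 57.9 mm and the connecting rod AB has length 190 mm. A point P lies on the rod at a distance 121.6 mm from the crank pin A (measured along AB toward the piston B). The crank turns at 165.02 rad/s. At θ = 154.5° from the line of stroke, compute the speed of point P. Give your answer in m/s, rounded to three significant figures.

ω = 165 rad/s.  Crank-pin speed |V_A| = rω = 9.5547 m/s, perpendicular to OA.
Rod angle: sinφ = −(r/L) sinθ ⇒ φ = -7.539°; ω_rod = −rω cosθ/√(L²−r²sin²θ) = +45.785 rad/s.
V_P = V_A + ω_rod × AP, with AP = 0.1216 m along the rod.
Components: V_Px = −rω sinθ − a·ω_rod·sinφ = -3.383 m/s;  V_Py = rω cosθ + a·ω_rod·cosφ = -3.1046 m/s.
|V_P| = √(V_Px² + V_Py²) = 4.5916 m/s.

4.59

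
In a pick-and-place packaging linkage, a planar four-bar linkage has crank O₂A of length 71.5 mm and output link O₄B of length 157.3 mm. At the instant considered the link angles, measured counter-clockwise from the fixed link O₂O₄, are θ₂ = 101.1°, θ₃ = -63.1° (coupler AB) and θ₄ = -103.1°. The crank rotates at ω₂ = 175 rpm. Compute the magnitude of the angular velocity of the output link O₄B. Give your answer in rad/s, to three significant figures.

ω₂ = 18.33 rad/s (from 175 rpm).
Differentiating the loop-closure r₂e^{iθ₂}+r₃e^{iθ₃}=r₁+r₄e^{iθ₄} gives r₂ω₂e^{iθ₂}+r₃ω₃e^{iθ₃}=r₄ω₄e^{iθ₄}.
Eliminating the other unknown: ω₄ = r₂ω₂ sin(θ₂−θ₃) / [r₄ sin(θ₄−θ₃)].
Numerator sine = +0.27228; denominator sine = -0.64279.
Result = 0.0715·18.33·(+0.27228) / (0.1573·(-0.64279)) = -3.5285 rad/s; magnitude 3.5285 rad/s.

3.53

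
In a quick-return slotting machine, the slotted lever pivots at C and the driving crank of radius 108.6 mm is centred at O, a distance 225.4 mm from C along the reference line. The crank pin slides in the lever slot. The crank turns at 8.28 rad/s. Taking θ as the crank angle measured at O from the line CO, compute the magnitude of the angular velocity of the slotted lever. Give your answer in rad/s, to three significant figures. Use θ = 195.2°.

ω = 8.28 rad/s
Crank pin A relative to C: A = (d + r cosθ, r sinθ); lever angle φ = atan2(r sinθ, d + r cosθ).
Differentiating tanφ: φ̇ = rω(d cosθ + r)/(d² + r² + 2dr cosθ).
d² + r² + 2dr cosθ = |CA|² = 0.0153549 m²;  d cosθ + r = -0.10891 m.
|ω_lever| = |0.1086·8.28·-0.10891| / 0.0153549 = 6.3782 rad/s.

6.38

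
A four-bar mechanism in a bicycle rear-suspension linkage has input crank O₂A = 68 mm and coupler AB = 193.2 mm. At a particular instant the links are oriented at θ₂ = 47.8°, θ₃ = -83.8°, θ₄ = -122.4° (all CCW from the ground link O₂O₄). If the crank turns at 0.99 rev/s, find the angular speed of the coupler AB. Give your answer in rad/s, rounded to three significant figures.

0.597

ω₂ = 6.22 rad/s (from 0.99 rev/s).
Differentiating the loop-closure r₂e^{iθ₂}+r₃e^{iθ₃}=r₁+r₄e^{iθ₄} gives r₂ω₂e^{iθ₂}+r₃ω₃e^{iθ₃}=r₄ω₄e^{iθ₄}.
Eliminating the other unknown: ω₃ = r₂ω₂ sin(θ₄−θ₂) / [r₃ sin(θ₃−θ₄)].
Numerator sine = -0.17021; denominator sine = +0.62388.
Result = 0.068·6.22·(-0.17021) / (0.1932·(+0.62388)) = -0.59731 rad/s; magnitude 0.59731 rad/s.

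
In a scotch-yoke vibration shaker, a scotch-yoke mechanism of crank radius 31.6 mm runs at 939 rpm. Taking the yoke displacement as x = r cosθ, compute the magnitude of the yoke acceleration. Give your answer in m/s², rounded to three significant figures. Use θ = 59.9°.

ω = 98.33 rad/s (from 939 rpm).
x = r cosθ ⇒ ẍ = −rω² cosθ (ω constant).
|a| = rω²|cosθ| = 0.0316·(98.33)²·|cos 59.9°| = 153.23 m/s².

153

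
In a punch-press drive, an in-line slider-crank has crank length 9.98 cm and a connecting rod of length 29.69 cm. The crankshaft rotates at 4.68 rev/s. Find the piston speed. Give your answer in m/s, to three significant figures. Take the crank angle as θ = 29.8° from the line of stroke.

ω = 2π·4.68 = 29.41 rad/s
For an in-line slider-crank, x = r cosθ + √(L² − r² sin²θ), so v = −rω sinθ·[1 + r cosθ/√(L² − r² sin²θ)].
With r = 0.0998 m, L = 0.2969 m, θ = 29.8°: √(L² − r² sin²θ) = 0.29273 m.
v = −0.0998·29.41·0.49697·[1 + 0.0998·0.86777/0.29273] = -1.8899 m/s.
|v| = 1.8899 m/s.

1.89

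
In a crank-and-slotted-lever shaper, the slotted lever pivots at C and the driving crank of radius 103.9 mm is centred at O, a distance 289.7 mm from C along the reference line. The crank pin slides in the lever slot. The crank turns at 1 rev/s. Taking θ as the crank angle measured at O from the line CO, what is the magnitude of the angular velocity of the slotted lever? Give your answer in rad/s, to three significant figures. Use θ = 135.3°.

ω = 6.283 rad/s (from 1 rev/s).
Crank pin A relative to C: A = (d + r cosθ, r sinθ); lever angle φ = atan2(r sinθ, d + r cosθ).
Differentiating tanφ: φ̇ = rω(d cosθ + r)/(d² + r² + 2dr cosθ).
d² + r² + 2dr cosθ = |CA|² = 0.0519314 m²;  d cosθ + r = -0.10202 m.
|ω_lever| = |0.1039·6.283·-0.10202| / 0.0519314 = 1.2825 rad/s.

1.28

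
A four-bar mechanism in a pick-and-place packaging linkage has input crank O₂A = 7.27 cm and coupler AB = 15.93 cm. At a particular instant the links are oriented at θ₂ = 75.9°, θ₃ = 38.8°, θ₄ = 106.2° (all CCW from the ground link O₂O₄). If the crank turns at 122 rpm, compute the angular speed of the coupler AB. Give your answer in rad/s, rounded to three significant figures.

3.19

ω₂ = 12.78 rad/s (from 122 rpm).
Differentiating the loop-closure r₂e^{iθ₂}+r₃e^{iθ₃}=r₁+r₄e^{iθ₄} gives r₂ω₂e^{iθ₂}+r₃ω₃e^{iθ₃}=r₄ω₄e^{iθ₄}.
Eliminating the other unknown: ω₃ = r₂ω₂ sin(θ₄−θ₂) / [r₃ sin(θ₃−θ₄)].
Numerator sine = +0.50453; denominator sine = -0.92321.
Result = 0.0727·12.78·(+0.50453) / (0.1593·(-0.92321)) = -3.1863 rad/s; magnitude 3.1863 rad/s.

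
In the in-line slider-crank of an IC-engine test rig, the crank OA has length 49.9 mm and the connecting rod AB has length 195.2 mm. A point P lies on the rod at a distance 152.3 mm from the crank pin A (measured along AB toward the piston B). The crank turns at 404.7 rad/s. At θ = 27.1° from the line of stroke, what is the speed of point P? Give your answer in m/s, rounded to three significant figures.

ω = 404.7 rad/s.  Crank-pin speed |V_A| = rω = 20.195 m/s, perpendicular to OA.
Rod angle: sinφ = −(r/L) sinθ ⇒ φ = -6.687°; ω_rod = −rω cosθ/√(L²−r²sin²θ) = -92.728 rad/s.
V_P = V_A + ω_rod × AP, with AP = 0.1523 m along the rod.
Components: V_Px = −rω sinθ − a·ω_rod·sinφ = -10.844 m/s;  V_Py = rω cosθ + a·ω_rod·cosφ = +3.951 m/s.
|V_P| = √(V_Px² + V_Py²) = 11.541 m/s.

11.5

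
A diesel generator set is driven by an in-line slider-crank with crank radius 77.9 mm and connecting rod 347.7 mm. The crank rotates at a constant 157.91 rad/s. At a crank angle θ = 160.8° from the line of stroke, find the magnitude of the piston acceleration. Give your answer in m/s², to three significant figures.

1490

ω = 157.9 rad/s
x(θ) = r cosθ + √(L² − r² sin²θ); with ω constant, a = ω²·d²x/dθ².
d²x/dθ² = −r cosθ − r²(cos2θ)/√u − r⁴ sin²2θ/(4u^{3/2}),  u = L² − r² sin²θ = 0.120239 m².
Substituting r = 0.0779 m, L = 0.3477 m, θ = 160.8°: d²x/dθ² = +0.059767 m.
a = ω²·d²x/dθ² = (157.9)²·(+0.059767) = +1490.3 m/s²;  |a| = 1490.3 m/s².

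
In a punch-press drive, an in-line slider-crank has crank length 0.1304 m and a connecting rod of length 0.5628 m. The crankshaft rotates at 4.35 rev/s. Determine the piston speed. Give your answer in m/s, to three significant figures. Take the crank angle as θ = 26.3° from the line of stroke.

1.91

ω = 2π·4.35 = 27.33 rad/s
For an in-line slider-crank, x = r cosθ + √(L² − r² sin²θ), so v = −rω sinθ·[1 + r cosθ/√(L² − r² sin²θ)].
With r = 0.1304 m, L = 0.5628 m, θ = 26.3°: √(L² − r² sin²θ) = 0.55983 m.
v = −0.1304·27.33·0.44307·[1 + 0.1304·0.89649/0.55983] = -1.9089 m/s.
|v| = 1.9089 m/s.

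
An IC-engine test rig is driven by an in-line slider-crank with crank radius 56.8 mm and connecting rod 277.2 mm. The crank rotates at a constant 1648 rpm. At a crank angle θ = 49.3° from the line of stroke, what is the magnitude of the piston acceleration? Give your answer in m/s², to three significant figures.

1050

ω = 2π·1648/60 = 172.6 rad/s
x(θ) = r cosθ + √(L² − r² sin²θ); with ω constant, a = ω²·d²x/dθ².
d²x/dθ² = −r cosθ − r²(cos2θ)/√u − r⁴ sin²2θ/(4u^{3/2}),  u = L² − r² sin²θ = 0.0749855 m².
Substituting r = 0.0568 m, L = 0.2772 m, θ = 49.3°: d²x/dθ² = -0.035401 m.
a = ω²·d²x/dθ² = (172.6)²·(-0.035401) = -1054.4 m/s²;  |a| = 1054.4 m/s².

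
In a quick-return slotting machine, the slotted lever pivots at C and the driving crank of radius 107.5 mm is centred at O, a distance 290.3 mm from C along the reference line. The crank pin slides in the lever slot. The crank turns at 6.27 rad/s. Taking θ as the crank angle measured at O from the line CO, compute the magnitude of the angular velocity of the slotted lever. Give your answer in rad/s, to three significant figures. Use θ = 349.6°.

1.68

ω = 6.27 rad/s
Crank pin A relative to C: A = (d + r cosθ, r sinθ); lever angle φ = atan2(r sinθ, d + r cosθ).
Differentiating tanφ: φ̇ = rω(d cosθ + r)/(d² + r² + 2dr cosθ).
d² + r² + 2dr cosθ = |CA|² = 0.157219 m²;  d cosθ + r = +0.39303 m.
|ω_lever| = |0.1075·6.27·+0.39303| / 0.157219 = 1.685 rad/s.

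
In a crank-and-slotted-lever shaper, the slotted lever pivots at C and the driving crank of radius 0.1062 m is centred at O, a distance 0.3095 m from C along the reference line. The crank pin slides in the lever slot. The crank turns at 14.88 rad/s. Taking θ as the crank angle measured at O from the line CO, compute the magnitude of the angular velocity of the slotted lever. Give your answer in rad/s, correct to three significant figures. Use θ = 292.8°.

2.70

ω = 14.88 rad/s
Crank pin A relative to C: A = (d + r cosθ, r sinθ); lever angle φ = atan2(r sinθ, d + r cosθ).
Differentiating tanφ: φ̇ = rω(d cosθ + r)/(d² + r² + 2dr cosθ).
d² + r² + 2dr cosθ = |CA|² = 0.132543 m²;  d cosθ + r = +0.22614 m.
|ω_lever| = |0.1062·14.88·+0.22614| / 0.132543 = 2.6961 rad/s.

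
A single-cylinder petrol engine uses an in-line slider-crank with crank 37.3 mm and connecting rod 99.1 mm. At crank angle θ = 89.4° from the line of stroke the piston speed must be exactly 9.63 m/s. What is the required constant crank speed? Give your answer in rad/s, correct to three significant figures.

257

For an in-line slider-crank, |v_piston| = rω|sinθ|·[1 + r cosθ/√(L² − r² sin²θ)].
With r = 0.0373 m, L = 0.0991 m, θ = 89.4°: the bracketed kinematic factor |dx/dθ| = 0.037457 m.
ω = v/|dx/dθ| = 9.63/0.037457 = 257.1 rad/s.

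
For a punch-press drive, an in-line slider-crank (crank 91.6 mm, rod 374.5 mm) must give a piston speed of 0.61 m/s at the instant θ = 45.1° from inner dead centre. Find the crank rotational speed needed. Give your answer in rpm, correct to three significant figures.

76.4

For an in-line slider-crank, |v_piston| = rω|sinθ|·[1 + r cosθ/√(L² − r² sin²θ)].
With r = 0.0916 m, L = 0.3745 m, θ = 45.1°: the bracketed kinematic factor |dx/dθ| = 0.076258 m.
ω = v/|dx/dθ| = 0.61/0.076258 = 7.9991 rad/s.
N = 60ω/(2π) = 76.386 rpm.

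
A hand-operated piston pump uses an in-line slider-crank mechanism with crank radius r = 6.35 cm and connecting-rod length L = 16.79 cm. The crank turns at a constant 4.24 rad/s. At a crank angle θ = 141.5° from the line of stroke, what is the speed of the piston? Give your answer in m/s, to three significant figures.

0.117

ω = 4.24 rad/s
For an in-line slider-crank, x = r cosθ + √(L² − r² sin²θ), so v = −rω sinθ·[1 + r cosθ/√(L² − r² sin²θ)].
With r = 0.0635 m, L = 0.1679 m, θ = 141.5°: √(L² − r² sin²θ) = 0.16318 m.
v = −0.0635·4.24·0.62251·[1 + 0.0635·-0.78261/0.16318] = -0.11656 m/s.
|v| = 0.11656 m/s.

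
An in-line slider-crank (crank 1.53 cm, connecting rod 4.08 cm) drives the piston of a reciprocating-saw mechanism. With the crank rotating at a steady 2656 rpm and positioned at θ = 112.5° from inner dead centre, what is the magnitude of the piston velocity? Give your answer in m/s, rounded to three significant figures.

3.33

ω = 2π·2656/60 = 278.1 rad/s
For an in-line slider-crank, x = r cosθ + √(L² − r² sin²θ), so v = −rω sinθ·[1 + r cosθ/√(L² − r² sin²θ)].
With r = 0.0153 m, L = 0.0408 m, θ = 112.5°: √(L² − r² sin²θ) = 0.038273 m.
v = −0.0153·278.1·0.92388·[1 + 0.0153·-0.38268/0.038273] = -3.3301 m/s.
|v| = 3.3301 m/s.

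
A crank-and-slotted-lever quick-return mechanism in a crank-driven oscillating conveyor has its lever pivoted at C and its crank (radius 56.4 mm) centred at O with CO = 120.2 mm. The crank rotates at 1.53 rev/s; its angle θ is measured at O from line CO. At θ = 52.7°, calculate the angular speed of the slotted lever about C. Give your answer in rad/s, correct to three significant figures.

ω = 9.613 rad/s (from 1.53 rev/s).
Crank pin A relative to C: A = (d + r cosθ, r sinθ); lever angle φ = atan2(r sinθ, d + r cosθ).
Differentiating tanφ: φ̇ = rω(d cosθ + r)/(d² + r² + 2dr cosθ).
d² + r² + 2dr cosθ = |CA|² = 0.0258453 m²;  d cosθ + r = +0.12924 m.
|ω_lever| = |0.0564·9.613·+0.12924| / 0.0258453 = 2.7112 rad/s.

2.71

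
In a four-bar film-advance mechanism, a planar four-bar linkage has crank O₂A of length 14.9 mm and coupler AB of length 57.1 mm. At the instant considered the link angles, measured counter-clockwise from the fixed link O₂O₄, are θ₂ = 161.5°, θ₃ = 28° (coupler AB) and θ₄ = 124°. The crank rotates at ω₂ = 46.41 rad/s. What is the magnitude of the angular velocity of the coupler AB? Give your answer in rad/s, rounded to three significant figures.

ω₂ = 46.41 rad/s
Differentiating the loop-closure r₂e^{iθ₂}+r₃e^{iθ₃}=r₁+r₄e^{iθ₄} gives r₂ω₂e^{iθ₂}+r₃ω₃e^{iθ₃}=r₄ω₄e^{iθ₄}.
Eliminating the other unknown: ω₃ = r₂ω₂ sin(θ₄−θ₂) / [r₃ sin(θ₃−θ₄)].
Numerator sine = -0.60876; denominator sine = -0.99452.
Result = 0.0149·46.41·(-0.60876) / (0.0571·(-0.99452)) = +7.413 rad/s; magnitude 7.413 rad/s.

7.41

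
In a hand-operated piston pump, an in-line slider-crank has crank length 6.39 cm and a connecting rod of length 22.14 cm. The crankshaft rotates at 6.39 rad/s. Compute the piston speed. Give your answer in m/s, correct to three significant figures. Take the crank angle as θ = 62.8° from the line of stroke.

ω = 6.39 rad/s
For an in-line slider-crank, x = r cosθ + √(L² − r² sin²θ), so v = −rω sinθ·[1 + r cosθ/√(L² − r² sin²θ)].
With r = 0.0639 m, L = 0.2214 m, θ = 62.8°: √(L² − r² sin²θ) = 0.21398 m.
v = −0.0639·6.39·0.88942·[1 + 0.0639·0.45710/0.21398] = -0.41274 m/s.
|v| = 0.41274 m/s.

0.413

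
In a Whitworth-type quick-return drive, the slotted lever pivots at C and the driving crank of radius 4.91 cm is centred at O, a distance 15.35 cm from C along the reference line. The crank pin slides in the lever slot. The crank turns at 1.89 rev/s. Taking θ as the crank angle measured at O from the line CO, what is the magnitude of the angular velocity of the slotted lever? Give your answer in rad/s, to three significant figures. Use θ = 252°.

0.0456

ω = 11.88 rad/s (from 1.89 rev/s).
Crank pin A relative to C: A = (d + r cosθ, r sinθ); lever angle φ = atan2(r sinθ, d + r cosθ).
Differentiating tanφ: φ̇ = rω(d cosθ + r)/(d² + r² + 2dr cosθ).
d² + r² + 2dr cosθ = |CA|² = 0.021315 m²;  d cosθ + r = +0.0016659 m.
|ω_lever| = |0.0491·11.88·+0.0016659| / 0.021315 = 0.045571 rad/s.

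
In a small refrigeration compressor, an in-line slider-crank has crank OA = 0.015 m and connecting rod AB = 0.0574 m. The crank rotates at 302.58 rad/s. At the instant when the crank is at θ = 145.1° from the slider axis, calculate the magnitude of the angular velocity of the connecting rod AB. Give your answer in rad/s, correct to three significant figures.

65.6

ω = 302.6 rad/s
The rod makes angle φ with the slider axis where L sinφ = r sinθ; differentiating, L cosφ·φ̇ = r ω cosθ.
L cosφ = √(L² − r² sin²θ) = 0.056755 m.
|ω_rod| = r ω |cosθ| / √(L² − r² sin²θ) = 0.015·302.6·0.82015/0.056755 = 65.588 rad/s.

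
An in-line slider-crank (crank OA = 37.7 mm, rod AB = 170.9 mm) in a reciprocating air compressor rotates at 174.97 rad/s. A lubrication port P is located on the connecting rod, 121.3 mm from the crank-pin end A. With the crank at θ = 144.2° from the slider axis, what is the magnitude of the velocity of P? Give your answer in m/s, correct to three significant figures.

ω = 175 rad/s.  Crank-pin speed |V_A| = rω = 6.5964 m/s, perpendicular to OA.
Rod angle: sinφ = −(r/L) sinθ ⇒ φ = -7.414°; ω_rod = −rω cosθ/√(L²−r²sin²θ) = +31.569 rad/s.
V_P = V_A + ω_rod × AP, with AP = 0.1213 m along the rod.
Components: V_Px = −rω sinθ − a·ω_rod·sinφ = -3.3645 m/s;  V_Py = rω cosθ + a·ω_rod·cosφ = -1.5527 m/s.
|V_P| = √(V_Px² + V_Py²) = 3.7055 m/s.

3.71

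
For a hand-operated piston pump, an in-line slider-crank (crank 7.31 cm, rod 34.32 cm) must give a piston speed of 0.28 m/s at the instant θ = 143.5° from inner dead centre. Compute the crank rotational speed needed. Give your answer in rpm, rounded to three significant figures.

For an in-line slider-crank, |v_piston| = rω|sinθ|·[1 + r cosθ/√(L² − r² sin²θ)].
With r = 0.0731 m, L = 0.3432 m, θ = 143.5°: the bracketed kinematic factor |dx/dθ| = 0.035976 m.
ω = v/|dx/dθ| = 0.28/0.035976 = 7.7829 rad/s.
N = 60ω/(2π) = 74.321 rpm.

74.3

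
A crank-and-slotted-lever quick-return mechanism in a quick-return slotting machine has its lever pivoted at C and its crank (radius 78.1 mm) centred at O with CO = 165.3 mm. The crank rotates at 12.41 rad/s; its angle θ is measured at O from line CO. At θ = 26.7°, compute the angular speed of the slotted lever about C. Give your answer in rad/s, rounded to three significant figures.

ω = 12.41 rad/s
Crank pin A relative to C: A = (d + r cosθ, r sinθ); lever angle φ = atan2(r sinθ, d + r cosθ).
Differentiating tanφ: φ̇ = rω(d cosθ + r)/(d² + r² + 2dr cosθ).
d² + r² + 2dr cosθ = |CA|² = 0.0564904 m²;  d cosθ + r = +0.22577 m.
|ω_lever| = |0.0781·12.41·+0.22577| / 0.0564904 = 3.8737 rad/s.

3.87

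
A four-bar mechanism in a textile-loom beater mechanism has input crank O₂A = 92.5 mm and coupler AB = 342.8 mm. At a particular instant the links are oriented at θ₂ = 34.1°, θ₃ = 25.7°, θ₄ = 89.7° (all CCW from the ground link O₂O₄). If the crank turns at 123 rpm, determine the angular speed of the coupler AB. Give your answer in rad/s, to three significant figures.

3.19

ω₂ = 12.88 rad/s (from 123 rpm).
Differentiating the loop-closure r₂e^{iθ₂}+r₃e^{iθ₃}=r₁+r₄e^{iθ₄} gives r₂ω₂e^{iθ₂}+r₃ω₃e^{iθ₃}=r₄ω₄e^{iθ₄}.
Eliminating the other unknown: ω₃ = r₂ω₂ sin(θ₄−θ₂) / [r₃ sin(θ₃−θ₄)].
Numerator sine = +0.82511; denominator sine = -0.89879.
Result = 0.0925·12.88·(+0.82511) / (0.3428·(-0.89879)) = -3.1907 rad/s; magnitude 3.1907 rad/s.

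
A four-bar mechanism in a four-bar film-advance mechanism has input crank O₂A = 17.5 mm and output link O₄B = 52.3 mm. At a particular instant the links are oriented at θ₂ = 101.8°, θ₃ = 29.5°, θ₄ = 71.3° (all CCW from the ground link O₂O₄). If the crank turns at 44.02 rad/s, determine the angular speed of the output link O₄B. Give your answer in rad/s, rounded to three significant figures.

21.1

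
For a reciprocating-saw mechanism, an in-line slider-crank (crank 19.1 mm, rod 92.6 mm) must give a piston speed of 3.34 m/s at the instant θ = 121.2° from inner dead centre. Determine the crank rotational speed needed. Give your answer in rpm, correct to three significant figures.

For an in-line slider-crank, |v_piston| = rω|sinθ|·[1 + r cosθ/√(L² − r² sin²θ)].
With r = 0.0191 m, L = 0.0926 m, θ = 121.2°: the bracketed kinematic factor |dx/dθ| = 0.014564 m.
ω = v/|dx/dθ| = 3.34/0.014564 = 229.33 rad/s.
N = 60ω/(2π) = 2190 rpm.

2190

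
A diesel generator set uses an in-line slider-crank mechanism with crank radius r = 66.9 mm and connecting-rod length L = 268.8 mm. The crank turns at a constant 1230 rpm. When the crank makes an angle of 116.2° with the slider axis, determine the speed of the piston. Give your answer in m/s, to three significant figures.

ω = 2π·1230/60 = 128.8 rad/s
For an in-line slider-crank, x = r cosθ + √(L² − r² sin²θ), so v = −rω sinθ·[1 + r cosθ/√(L² − r² sin²θ)].
With r = 0.0669 m, L = 0.2688 m, θ = 116.2°: √(L² − r² sin²θ) = 0.26201 m.
v = −0.0669·128.8·0.89726·[1 + 0.0669·-0.44151/0.26201] = -6.8601 m/s.
|v| = 6.8601 m/s.

6.86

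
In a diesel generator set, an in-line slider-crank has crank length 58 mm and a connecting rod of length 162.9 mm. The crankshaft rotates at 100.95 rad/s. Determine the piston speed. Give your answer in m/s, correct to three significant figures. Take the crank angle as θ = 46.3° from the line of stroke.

5.31

ω = 101 rad/s
For an in-line slider-crank, x = r cosθ + √(L² − r² sin²θ), so v = −rω sinθ·[1 + r cosθ/√(L² − r² sin²θ)].
With r = 0.058 m, L = 0.1629 m, θ = 46.3°: √(L² − r² sin²θ) = 0.15741 m.
v = −0.058·101·0.72297·[1 + 0.058·0.69088/0.15741] = -5.3106 m/s.
|v| = 5.3106 m/s.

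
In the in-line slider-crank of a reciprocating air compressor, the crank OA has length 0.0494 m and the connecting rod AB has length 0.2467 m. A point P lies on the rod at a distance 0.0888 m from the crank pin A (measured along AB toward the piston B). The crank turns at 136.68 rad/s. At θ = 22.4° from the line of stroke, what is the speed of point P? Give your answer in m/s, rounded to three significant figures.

4.85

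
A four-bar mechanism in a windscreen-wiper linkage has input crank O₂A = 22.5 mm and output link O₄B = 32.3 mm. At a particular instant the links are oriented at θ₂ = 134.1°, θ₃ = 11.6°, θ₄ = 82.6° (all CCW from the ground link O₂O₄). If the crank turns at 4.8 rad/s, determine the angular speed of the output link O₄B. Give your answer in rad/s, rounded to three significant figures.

2.98

ω₂ = 4.8 rad/s
Differentiating the loop-closure r₂e^{iθ₂}+r₃e^{iθ₃}=r₁+r₄e^{iθ₄} gives r₂ω₂e^{iθ₂}+r₃ω₃e^{iθ₃}=r₄ω₄e^{iθ₄}.
Eliminating the other unknown: ω₄ = r₂ω₂ sin(θ₂−θ₃) / [r₄ sin(θ₄−θ₃)].
Numerator sine = +0.84339; denominator sine = +0.94552.
Result = 0.0225·4.8·(+0.84339) / (0.0323·(+0.94552)) = +2.9825 rad/s; magnitude 2.9825 rad/s.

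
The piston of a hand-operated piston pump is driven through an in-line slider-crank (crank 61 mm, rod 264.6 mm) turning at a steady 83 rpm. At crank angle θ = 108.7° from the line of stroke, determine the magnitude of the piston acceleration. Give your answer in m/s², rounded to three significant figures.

2.34

ω = 2π·83/60 = 8.692 rad/s
x(θ) = r cosθ + √(L² − r² sin²θ); with ω constant, a = ω²·d²x/dθ².
d²x/dθ² = −r cosθ − r²(cos2θ)/√u − r⁴ sin²2θ/(4u^{3/2}),  u = L² − r² sin²θ = 0.0666747 m².
Substituting r = 0.061 m, L = 0.2646 m, θ = 108.7°: d²x/dθ² = +0.030931 m.
a = ω²·d²x/dθ² = (8.692)²·(+0.030931) = +2.3367 m/s²;  |a| = 2.3367 m/s².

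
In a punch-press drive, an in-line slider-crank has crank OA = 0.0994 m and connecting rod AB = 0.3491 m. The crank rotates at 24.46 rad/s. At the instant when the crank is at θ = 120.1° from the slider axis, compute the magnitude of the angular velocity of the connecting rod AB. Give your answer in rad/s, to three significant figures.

3.60

ω = 24.46 rad/s
The rod makes angle φ with the slider axis where L sinφ = r sinθ; differentiating, L cosφ·φ̇ = r ω cosθ.
L cosφ = √(L² − r² sin²θ) = 0.33834 m.
|ω_rod| = r ω |cosθ| / √(L² − r² sin²θ) = 0.0994·24.46·0.50151/0.33834 = 3.6039 rad/s.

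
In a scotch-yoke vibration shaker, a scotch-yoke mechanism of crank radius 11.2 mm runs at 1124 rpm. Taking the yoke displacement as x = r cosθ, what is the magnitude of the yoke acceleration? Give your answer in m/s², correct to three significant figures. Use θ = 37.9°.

122

ω = 117.7 rad/s (from 1124 rpm).
x = r cosθ ⇒ ẍ = −rω² cosθ (ω constant).
|a| = rω²|cosθ| = 0.0112·(117.7)²·|cos 37.9°| = 122.44 m/s².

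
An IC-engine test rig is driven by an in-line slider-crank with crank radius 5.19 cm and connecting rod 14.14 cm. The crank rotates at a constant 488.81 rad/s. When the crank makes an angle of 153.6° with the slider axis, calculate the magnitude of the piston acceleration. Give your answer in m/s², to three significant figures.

8220

ω = 488.8 rad/s
x(θ) = r cosθ + √(L² − r² sin²θ); with ω constant, a = ω²·d²x/dθ².
d²x/dθ² = −r cosθ − r²(cos2θ)/√u − r⁴ sin²2θ/(4u^{3/2}),  u = L² − r² sin²θ = 0.0194614 m².
Substituting r = 0.0519 m, L = 0.1414 m, θ = 153.6°: d²x/dθ² = +0.03439 m.
a = ω²·d²x/dθ² = (488.8)²·(+0.03439) = +8216.9 m/s²;  |a| = 8216.9 m/s².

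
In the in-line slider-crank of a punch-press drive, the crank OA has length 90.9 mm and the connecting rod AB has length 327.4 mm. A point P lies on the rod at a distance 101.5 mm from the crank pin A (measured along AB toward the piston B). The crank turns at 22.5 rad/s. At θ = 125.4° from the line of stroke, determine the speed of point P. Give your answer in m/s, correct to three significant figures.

1.78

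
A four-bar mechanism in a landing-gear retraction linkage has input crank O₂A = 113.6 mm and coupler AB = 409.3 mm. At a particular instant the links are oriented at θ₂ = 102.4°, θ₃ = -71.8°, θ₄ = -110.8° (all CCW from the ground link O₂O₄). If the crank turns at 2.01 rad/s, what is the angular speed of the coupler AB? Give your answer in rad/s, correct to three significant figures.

0.485

ω₂ = 2.01 rad/s
Differentiating the loop-closure r₂e^{iθ₂}+r₃e^{iθ₃}=r₁+r₄e^{iθ₄} gives r₂ω₂e^{iθ₂}+r₃ω₃e^{iθ₃}=r₄ω₄e^{iθ₄}.
Eliminating the other unknown: ω₃ = r₂ω₂ sin(θ₄−θ₂) / [r₃ sin(θ₃−θ₄)].
Numerator sine = +0.54756; denominator sine = +0.62932.
Result = 0.1136·2.01·(+0.54756) / (0.4093·(+0.62932)) = +0.48539 rad/s; magnitude 0.48539 rad/s.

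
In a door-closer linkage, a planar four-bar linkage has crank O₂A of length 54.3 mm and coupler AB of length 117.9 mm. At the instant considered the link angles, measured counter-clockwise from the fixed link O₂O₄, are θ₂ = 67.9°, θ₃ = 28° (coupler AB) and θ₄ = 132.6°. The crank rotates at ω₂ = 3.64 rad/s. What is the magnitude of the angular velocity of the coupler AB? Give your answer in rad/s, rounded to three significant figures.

1.57

ω₂ = 3.64 rad/s
Differentiating the loop-closure r₂e^{iθ₂}+r₃e^{iθ₃}=r₁+r₄e^{iθ₄} gives r₂ω₂e^{iθ₂}+r₃ω₃e^{iθ₃}=r₄ω₄e^{iθ₄}.
Eliminating the other unknown: ω₃ = r₂ω₂ sin(θ₄−θ₂) / [r₃ sin(θ₃−θ₄)].
Numerator sine = +0.90408; denominator sine = -0.96771.
Result = 0.0543·3.64·(+0.90408) / (0.1179·(-0.96771)) = -1.5662 rad/s; magnitude 1.5662 rad/s.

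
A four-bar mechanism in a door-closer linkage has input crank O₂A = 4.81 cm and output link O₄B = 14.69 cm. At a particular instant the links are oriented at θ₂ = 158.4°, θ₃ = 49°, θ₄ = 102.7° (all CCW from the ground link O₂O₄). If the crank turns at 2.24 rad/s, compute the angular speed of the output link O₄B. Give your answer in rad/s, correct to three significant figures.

ω₂ = 2.24 rad/s
Differentiating the loop-closure r₂e^{iθ₂}+r₃e^{iθ₃}=r₁+r₄e^{iθ₄} gives r₂ω₂e^{iθ₂}+r₃ω₃e^{iθ₃}=r₄ω₄e^{iθ₄}.
Eliminating the other unknown: ω₄ = r₂ω₂ sin(θ₂−θ₃) / [r₄ sin(θ₄−θ₃)].
Numerator sine = +0.94322; denominator sine = +0.80593.
Result = 0.0481·2.24·(+0.94322) / (0.1469·(+0.80593)) = +0.8584 rad/s; magnitude 0.8584 rad/s.

0.858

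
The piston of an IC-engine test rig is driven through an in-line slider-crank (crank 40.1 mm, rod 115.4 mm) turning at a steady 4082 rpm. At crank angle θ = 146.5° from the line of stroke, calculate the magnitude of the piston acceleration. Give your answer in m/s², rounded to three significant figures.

ω = 2π·4082/60 = 427.5 rad/s
x(θ) = r cosθ + √(L² − r² sin²θ); with ω constant, a = ω²·d²x/dθ².
d²x/dθ² = −r cosθ − r²(cos2θ)/√u − r⁴ sin²2θ/(4u^{3/2}),  u = L² − r² sin²θ = 0.0128273 m².
Substituting r = 0.0401 m, L = 0.1154 m, θ = 146.5°: d²x/dθ² = +0.027514 m.
a = ω²·d²x/dθ² = (427.5)²·(+0.027514) = +5027.6 m/s²;  |a| = 5027.6 m/s².

5030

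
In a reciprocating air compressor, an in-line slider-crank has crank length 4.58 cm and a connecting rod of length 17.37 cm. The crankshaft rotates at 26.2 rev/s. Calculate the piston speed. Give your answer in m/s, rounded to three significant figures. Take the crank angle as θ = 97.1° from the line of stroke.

ω = 2π·26.2 = 164.6 rad/s
For an in-line slider-crank, x = r cosθ + √(L² − r² sin²θ), so v = −rω sinθ·[1 + r cosθ/√(L² − r² sin²θ)].
With r = 0.0458 m, L = 0.1737 m, θ = 97.1°: √(L² − r² sin²θ) = 0.16765 m.
v = −0.0458·164.6·0.99233·[1 + 0.0458·-0.12360/0.16765] = -7.2291 m/s.
|v| = 7.2291 m/s.

7.23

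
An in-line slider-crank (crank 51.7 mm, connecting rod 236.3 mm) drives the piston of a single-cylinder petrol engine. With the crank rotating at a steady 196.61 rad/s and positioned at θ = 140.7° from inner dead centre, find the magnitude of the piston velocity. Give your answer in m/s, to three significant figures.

5.34

ω = 196.6 rad/s
For an in-line slider-crank, x = r cosθ + √(L² − r² sin²θ), so v = −rω sinθ·[1 + r cosθ/√(L² − r² sin²θ)].
With r = 0.0517 m, L = 0.2363 m, θ = 140.7°: √(L² − r² sin²θ) = 0.23402 m.
v = −0.0517·196.6·0.63338·[1 + 0.0517·-0.77384/0.23402] = -5.3375 m/s.
|v| = 5.3375 m/s.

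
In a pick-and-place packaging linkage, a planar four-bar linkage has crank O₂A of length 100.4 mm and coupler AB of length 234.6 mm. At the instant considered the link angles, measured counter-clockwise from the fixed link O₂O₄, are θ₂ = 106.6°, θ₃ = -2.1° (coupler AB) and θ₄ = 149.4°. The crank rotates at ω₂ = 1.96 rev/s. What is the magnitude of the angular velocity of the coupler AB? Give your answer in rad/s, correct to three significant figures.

7.50

ω₂ = 12.32 rad/s (from 1.96 rev/s).
Differentiating the loop-closure r₂e^{iθ₂}+r₃e^{iθ₃}=r₁+r₄e^{iθ₄} gives r₂ω₂e^{iθ₂}+r₃ω₃e^{iθ₃}=r₄ω₄e^{iθ₄}.
Eliminating the other unknown: ω₃ = r₂ω₂ sin(θ₄−θ₂) / [r₃ sin(θ₃−θ₄)].
Numerator sine = +0.67944; denominator sine = -0.47716.
Result = 0.1004·12.32·(+0.67944) / (0.2346·(-0.47716)) = -7.5047 rad/s; magnitude 7.5047 rad/s.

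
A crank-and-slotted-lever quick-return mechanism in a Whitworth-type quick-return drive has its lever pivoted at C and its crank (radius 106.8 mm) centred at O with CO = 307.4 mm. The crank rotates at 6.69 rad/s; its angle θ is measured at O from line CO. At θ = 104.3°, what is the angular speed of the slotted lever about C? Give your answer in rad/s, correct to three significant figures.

0.246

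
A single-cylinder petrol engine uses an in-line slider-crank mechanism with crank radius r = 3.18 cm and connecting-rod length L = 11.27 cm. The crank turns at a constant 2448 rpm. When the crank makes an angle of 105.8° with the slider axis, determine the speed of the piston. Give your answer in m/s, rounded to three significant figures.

ω = 2π·2448/60 = 256.4 rad/s
For an in-line slider-crank, x = r cosθ + √(L² − r² sin²θ), so v = −rω sinθ·[1 + r cosθ/√(L² − r² sin²θ)].
With r = 0.0318 m, L = 0.1127 m, θ = 105.8°: √(L² − r² sin²θ) = 0.10847 m.
v = −0.0318·256.4·0.96222·[1 + 0.0318·-0.27228/0.10847] = -7.2179 m/s.
|v| = 7.2179 m/s.

7.22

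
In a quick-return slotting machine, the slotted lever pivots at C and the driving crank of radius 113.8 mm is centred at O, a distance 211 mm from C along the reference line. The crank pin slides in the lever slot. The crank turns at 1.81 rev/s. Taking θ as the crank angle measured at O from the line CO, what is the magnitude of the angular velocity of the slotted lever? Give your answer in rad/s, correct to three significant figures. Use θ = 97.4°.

ω = 11.37 rad/s (from 1.81 rev/s).
Crank pin A relative to C: A = (d + r cosθ, r sinθ); lever angle φ = atan2(r sinθ, d + r cosθ).
Differentiating tanφ: φ̇ = rω(d cosθ + r)/(d² + r² + 2dr cosθ).
d² + r² + 2dr cosθ = |CA|² = 0.0512862 m²;  d cosθ + r = +0.086624 m.
|ω_lever| = |0.1138·11.37·+0.086624| / 0.0512862 = 2.1859 rad/s.

2.19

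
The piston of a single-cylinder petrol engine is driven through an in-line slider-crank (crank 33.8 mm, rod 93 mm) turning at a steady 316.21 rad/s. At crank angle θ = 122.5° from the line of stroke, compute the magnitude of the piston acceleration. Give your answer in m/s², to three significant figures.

ω = 316.2 rad/s
x(θ) = r cosθ + √(L² − r² sin²θ); with ω constant, a = ω²·d²x/dθ².
d²x/dθ² = −r cosθ − r²(cos2θ)/√u − r⁴ sin²2θ/(4u^{3/2}),  u = L² − r² sin²θ = 0.00783637 m².
Substituting r = 0.0338 m, L = 0.093 m, θ = 122.5°: d²x/dθ² = +0.023228 m.
a = ω²·d²x/dθ² = (316.2)²·(+0.023228) = +2322.6 m/s²;  |a| = 2322.6 m/s².

2320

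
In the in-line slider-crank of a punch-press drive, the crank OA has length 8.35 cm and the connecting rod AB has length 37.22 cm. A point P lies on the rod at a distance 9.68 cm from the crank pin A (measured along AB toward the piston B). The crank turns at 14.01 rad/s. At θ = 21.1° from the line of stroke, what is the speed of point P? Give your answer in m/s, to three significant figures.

ω = 14.01 rad/s.  Crank-pin speed |V_A| = rω = 1.1698 m/s, perpendicular to OA.
Rod angle: sinφ = −(r/L) sinθ ⇒ φ = -4.632°; ω_rod = −rω cosθ/√(L²−r²sin²θ) = -2.9419 rad/s.
V_P = V_A + ω_rod × AP, with AP = 0.0968 m along the rod.
Components: V_Px = −rω sinθ − a·ω_rod·sinφ = -0.44414 m/s;  V_Py = rω cosθ + a·ω_rod·cosφ = +0.80756 m/s.
|V_P| = √(V_Px² + V_Py²) = 0.92163 m/s.

0.922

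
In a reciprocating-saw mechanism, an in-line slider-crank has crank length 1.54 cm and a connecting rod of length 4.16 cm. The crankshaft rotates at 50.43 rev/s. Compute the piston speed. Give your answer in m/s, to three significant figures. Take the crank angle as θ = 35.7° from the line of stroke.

ω = 2π·50.4 = 316.9 rad/s
For an in-line slider-crank, x = r cosθ + √(L² − r² sin²θ), so v = −rω sinθ·[1 + r cosθ/√(L² − r² sin²θ)].
With r = 0.0154 m, L = 0.0416 m, θ = 35.7°: √(L² − r² sin²θ) = 0.040618 m.
v = −0.0154·316.9·0.58354·[1 + 0.0154·0.81208/0.040618] = -3.7242 m/s.
|v| = 3.7242 m/s.

3.72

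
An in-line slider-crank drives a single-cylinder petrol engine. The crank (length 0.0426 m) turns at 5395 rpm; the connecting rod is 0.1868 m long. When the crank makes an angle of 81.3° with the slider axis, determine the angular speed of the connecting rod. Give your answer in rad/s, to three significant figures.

ω = 565 rad/s (converted from 5395 rpm).
The rod makes angle φ with the slider axis where L sinφ = r sinθ; differentiating, L cosφ·φ̇ = r ω cosθ.
L cosφ = √(L² − r² sin²θ) = 0.18199 m.
|ω_rod| = r ω |cosθ| / √(L² − r² sin²θ) = 0.0426·565·0.15126/0.18199 = 20.003 rad/s.

20.0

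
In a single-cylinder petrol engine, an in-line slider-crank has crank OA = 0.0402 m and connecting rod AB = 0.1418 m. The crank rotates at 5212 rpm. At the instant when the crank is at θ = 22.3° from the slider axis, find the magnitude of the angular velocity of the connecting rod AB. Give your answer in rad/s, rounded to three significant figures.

144

ω = 545.8 rad/s (converted from 5212 rpm).
The rod makes angle φ with the slider axis where L sinφ = r sinθ; differentiating, L cosφ·φ̇ = r ω cosθ.
L cosφ = √(L² − r² sin²θ) = 0.14098 m.
|ω_rod| = r ω |cosθ| / √(L² − r² sin²θ) = 0.0402·545.8·0.92521/0.14098 = 144 rad/s.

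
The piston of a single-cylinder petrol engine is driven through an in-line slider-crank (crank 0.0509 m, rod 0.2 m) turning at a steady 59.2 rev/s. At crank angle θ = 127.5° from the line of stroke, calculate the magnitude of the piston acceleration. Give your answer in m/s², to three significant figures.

4730

ω = 2π·59.2 = 372 rad/s
x(θ) = r cosθ + √(L² − r² sin²θ); with ω constant, a = ω²·d²x/dθ².
d²x/dθ² = −r cosθ − r²(cos2θ)/√u − r⁴ sin²2θ/(4u^{3/2}),  u = L² − r² sin²θ = 0.0383693 m².
Substituting r = 0.0509 m, L = 0.2 m, θ = 127.5°: d²x/dθ² = +0.034201 m.
a = ω²·d²x/dθ² = (372)²·(+0.034201) = +4732 m/s²;  |a| = 4732 m/s².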